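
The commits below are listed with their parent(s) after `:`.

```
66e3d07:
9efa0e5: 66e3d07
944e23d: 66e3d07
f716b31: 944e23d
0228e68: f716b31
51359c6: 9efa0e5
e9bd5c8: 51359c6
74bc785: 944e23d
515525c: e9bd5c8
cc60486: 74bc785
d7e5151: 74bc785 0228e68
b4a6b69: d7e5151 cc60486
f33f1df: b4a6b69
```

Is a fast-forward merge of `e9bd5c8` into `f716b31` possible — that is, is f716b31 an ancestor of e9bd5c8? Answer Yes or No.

A fast-forward from f716b31 to e9bd5c8 is possible iff f716b31 is an ancestor of e9bd5c8.
Ancestors of e9bd5c8: {51359c6, 66e3d07, 9efa0e5, e9bd5c8}.
f716b31 is not among them, so fast-forward is not possible.

No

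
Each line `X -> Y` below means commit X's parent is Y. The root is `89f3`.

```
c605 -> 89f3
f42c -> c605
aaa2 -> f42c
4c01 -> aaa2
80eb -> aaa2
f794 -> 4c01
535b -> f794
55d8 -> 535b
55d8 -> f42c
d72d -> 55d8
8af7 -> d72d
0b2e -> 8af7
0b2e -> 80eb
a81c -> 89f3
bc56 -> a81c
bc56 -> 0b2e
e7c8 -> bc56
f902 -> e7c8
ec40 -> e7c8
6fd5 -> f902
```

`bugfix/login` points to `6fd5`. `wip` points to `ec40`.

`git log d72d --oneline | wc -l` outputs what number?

Walking parent pointers from d72d: reachable set = {4c01, 535b, 55d8, 89f3, aaa2, c605, d72d, f42c, f794}.
That is 9 commits.

9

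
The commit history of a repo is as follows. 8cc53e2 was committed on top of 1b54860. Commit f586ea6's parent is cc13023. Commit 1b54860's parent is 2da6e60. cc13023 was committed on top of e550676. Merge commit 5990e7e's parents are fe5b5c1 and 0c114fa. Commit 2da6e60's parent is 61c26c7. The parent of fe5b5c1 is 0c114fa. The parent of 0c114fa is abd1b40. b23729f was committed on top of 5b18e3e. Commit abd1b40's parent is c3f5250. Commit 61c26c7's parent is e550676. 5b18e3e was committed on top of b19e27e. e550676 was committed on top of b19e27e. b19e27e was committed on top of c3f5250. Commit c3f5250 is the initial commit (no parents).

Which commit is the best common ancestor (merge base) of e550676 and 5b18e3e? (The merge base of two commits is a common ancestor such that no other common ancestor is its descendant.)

b19e27e

Ancestors of e550676: {b19e27e, c3f5250, e550676}.
Ancestors of 5b18e3e: {5b18e3e, b19e27e, c3f5250}.
Common ancestors: {b19e27e, c3f5250}.
Among these, b19e27e is not an ancestor of any other common ancestor — it is the merge base.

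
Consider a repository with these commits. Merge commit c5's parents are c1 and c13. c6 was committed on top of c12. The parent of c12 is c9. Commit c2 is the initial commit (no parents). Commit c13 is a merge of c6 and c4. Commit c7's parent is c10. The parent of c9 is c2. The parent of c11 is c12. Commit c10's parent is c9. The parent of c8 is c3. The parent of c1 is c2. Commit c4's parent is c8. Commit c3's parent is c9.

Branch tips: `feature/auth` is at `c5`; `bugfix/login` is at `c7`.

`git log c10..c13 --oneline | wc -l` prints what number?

Reachable from c13: {c12, c13, c2, c3, c4, c6, c8, c9}.
Reachable from c10: {c10, c2, c9}.
In c13's history but not c10's: {c12, c13, c3, c4, c6, c8} — 6 commits.

6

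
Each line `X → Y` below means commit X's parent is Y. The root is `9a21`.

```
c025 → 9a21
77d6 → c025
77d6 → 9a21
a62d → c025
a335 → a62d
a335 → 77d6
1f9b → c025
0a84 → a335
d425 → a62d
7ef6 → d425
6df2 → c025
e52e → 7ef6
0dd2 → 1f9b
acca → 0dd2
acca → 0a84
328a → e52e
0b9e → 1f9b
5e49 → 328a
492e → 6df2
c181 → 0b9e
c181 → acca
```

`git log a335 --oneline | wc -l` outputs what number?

5

Walking parent pointers from a335: reachable set = {77d6, 9a21, a335, a62d, c025}.
That is 5 commits.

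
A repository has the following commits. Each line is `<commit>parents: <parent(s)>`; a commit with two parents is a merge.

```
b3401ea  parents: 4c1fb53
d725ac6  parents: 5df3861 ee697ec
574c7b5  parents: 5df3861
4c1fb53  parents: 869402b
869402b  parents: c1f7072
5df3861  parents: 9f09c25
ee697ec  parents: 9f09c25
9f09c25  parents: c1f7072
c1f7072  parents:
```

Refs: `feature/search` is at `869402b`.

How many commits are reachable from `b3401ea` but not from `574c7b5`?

3

Reachable from b3401ea: {4c1fb53, 869402b, b3401ea, c1f7072}.
Reachable from 574c7b5: {574c7b5, 5df3861, 9f09c25, c1f7072}.
In b3401ea's history but not 574c7b5's: {4c1fb53, 869402b, b3401ea} — 3 commits.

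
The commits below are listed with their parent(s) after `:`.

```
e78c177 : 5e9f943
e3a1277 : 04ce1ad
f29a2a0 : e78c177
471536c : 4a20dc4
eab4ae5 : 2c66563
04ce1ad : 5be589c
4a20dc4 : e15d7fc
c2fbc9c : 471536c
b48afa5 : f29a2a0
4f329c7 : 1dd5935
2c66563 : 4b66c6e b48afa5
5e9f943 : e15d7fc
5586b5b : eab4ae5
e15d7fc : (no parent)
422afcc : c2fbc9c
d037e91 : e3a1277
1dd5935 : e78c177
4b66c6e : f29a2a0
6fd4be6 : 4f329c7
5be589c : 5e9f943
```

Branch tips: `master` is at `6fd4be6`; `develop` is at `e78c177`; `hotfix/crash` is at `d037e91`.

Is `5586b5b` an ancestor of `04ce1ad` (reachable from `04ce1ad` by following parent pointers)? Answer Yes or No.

No

Ancestors of 04ce1ad: {04ce1ad, 5be589c, 5e9f943, e15d7fc}.
5586b5b is not in that set, so it is not an ancestor of 04ce1ad.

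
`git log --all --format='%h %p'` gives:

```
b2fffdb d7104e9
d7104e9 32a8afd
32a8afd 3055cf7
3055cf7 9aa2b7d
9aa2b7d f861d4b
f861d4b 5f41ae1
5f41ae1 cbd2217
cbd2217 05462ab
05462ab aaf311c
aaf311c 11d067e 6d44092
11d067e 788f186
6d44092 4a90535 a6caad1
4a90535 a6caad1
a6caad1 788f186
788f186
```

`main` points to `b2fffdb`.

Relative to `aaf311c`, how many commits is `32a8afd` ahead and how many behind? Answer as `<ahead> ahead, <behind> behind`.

Reachable from 32a8afd: {05462ab, 11d067e, 3055cf7, 32a8afd, 4a90535, 5f41ae1, 6d44092, 788f186, 9aa2b7d, a6caad1, aaf311c, cbd2217, f861d4b}.
Reachable from aaf311c: {11d067e, 4a90535, 6d44092, 788f186, a6caad1, aaf311c}.
Only in 32a8afd's history (ahead): {05462ab, 3055cf7, 32a8afd, 5f41ae1, 9aa2b7d, cbd2217, f861d4b} — 7.
Only in aaf311c's history (behind): {} — 0.

7 ahead, 0 behind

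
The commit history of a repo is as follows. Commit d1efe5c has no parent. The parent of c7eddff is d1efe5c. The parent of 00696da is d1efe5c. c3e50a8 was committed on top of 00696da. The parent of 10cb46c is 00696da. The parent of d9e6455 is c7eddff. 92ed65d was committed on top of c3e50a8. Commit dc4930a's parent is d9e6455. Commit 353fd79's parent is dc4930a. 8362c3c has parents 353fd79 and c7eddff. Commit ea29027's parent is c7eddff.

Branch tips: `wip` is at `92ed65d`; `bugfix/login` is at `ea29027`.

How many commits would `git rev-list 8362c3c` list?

Walking parent pointers from 8362c3c: reachable set = {353fd79, 8362c3c, c7eddff, d1efe5c, d9e6455, dc4930a}.
That is 6 commits.

6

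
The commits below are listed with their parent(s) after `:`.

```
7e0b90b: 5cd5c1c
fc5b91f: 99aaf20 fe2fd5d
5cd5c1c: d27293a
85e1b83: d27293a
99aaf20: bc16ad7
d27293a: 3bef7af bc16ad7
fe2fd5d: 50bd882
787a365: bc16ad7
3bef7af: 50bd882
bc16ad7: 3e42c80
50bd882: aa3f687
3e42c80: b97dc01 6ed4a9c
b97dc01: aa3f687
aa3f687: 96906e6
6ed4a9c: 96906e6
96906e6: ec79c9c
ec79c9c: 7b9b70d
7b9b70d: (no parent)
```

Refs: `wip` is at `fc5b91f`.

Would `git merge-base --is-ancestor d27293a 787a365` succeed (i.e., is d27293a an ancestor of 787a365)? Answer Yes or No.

Ancestors of 787a365: {3e42c80, 6ed4a9c, 787a365, 7b9b70d, 96906e6, aa3f687, b97dc01, bc16ad7, ec79c9c}.
d27293a is not in that set, so it is not an ancestor of 787a365.

No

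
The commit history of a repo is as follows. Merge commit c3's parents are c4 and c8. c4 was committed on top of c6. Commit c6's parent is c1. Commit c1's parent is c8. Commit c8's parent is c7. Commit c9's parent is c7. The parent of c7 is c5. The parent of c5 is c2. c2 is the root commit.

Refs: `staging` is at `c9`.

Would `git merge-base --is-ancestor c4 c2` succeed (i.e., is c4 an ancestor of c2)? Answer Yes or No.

No

Ancestors of c2: {c2}.
c4 is not in that set, so it is not an ancestor of c2.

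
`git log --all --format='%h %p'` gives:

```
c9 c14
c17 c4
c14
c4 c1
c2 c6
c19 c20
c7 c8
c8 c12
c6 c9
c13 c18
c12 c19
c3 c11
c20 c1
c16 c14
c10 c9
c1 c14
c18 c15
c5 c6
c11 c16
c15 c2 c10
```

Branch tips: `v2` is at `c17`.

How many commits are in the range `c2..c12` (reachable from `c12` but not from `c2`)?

Reachable from c12: {c1, c12, c14, c19, c20}.
Reachable from c2: {c14, c2, c6, c9}.
In c12's history but not c2's: {c1, c12, c19, c20} — 4 commits.

4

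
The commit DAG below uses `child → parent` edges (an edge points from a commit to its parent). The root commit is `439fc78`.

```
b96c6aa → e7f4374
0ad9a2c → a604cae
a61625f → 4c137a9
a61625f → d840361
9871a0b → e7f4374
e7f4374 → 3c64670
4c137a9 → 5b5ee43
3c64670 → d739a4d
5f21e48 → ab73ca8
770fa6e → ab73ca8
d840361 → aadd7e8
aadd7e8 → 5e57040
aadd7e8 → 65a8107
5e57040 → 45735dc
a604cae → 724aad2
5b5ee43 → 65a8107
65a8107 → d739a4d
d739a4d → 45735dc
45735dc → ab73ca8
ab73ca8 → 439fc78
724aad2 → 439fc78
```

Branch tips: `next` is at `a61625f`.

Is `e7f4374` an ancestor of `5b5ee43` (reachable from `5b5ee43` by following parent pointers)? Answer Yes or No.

No

Ancestors of 5b5ee43: {439fc78, 45735dc, 5b5ee43, 65a8107, ab73ca8, d739a4d}.
e7f4374 is not in that set, so it is not an ancestor of 5b5ee43.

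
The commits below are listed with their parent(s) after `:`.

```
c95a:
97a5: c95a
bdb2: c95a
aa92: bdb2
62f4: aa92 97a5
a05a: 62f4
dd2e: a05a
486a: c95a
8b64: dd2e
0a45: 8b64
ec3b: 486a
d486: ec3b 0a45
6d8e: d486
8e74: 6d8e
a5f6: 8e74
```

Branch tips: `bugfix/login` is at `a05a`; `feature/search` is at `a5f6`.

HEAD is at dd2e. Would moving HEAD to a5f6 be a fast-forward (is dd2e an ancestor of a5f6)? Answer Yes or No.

Yes

A fast-forward from dd2e to a5f6 is possible iff dd2e is an ancestor of a5f6.
Ancestors of a5f6: {0a45, 486a, 62f4, 6d8e, 8b64, 8e74, 97a5, a05a, a5f6, aa92, bdb2, c95a, d486, dd2e, ec3b}.
dd2e is among them, so fast-forward is possible.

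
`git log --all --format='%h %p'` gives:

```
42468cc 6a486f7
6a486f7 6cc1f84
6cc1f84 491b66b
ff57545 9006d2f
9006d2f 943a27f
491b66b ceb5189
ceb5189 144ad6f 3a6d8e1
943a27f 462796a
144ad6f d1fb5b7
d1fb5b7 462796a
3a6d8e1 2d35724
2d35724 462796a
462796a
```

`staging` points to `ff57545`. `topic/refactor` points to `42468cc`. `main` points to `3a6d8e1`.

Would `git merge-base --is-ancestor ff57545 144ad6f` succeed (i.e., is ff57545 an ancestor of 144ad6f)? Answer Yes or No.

Ancestors of 144ad6f: {144ad6f, 462796a, d1fb5b7}.
ff57545 is not in that set, so it is not an ancestor of 144ad6f.

No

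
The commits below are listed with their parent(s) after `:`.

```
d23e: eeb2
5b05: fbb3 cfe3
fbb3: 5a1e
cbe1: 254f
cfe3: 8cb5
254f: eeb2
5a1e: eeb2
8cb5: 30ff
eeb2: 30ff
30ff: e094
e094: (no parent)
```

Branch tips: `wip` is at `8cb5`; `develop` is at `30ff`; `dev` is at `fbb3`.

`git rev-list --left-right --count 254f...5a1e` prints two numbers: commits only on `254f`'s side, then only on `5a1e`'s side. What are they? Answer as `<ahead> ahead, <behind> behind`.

Reachable from 254f: {254f, 30ff, e094, eeb2}.
Reachable from 5a1e: {30ff, 5a1e, e094, eeb2}.
Only in 254f's history (ahead): {254f} — 1.
Only in 5a1e's history (behind): {5a1e} — 1.

1 ahead, 1 behind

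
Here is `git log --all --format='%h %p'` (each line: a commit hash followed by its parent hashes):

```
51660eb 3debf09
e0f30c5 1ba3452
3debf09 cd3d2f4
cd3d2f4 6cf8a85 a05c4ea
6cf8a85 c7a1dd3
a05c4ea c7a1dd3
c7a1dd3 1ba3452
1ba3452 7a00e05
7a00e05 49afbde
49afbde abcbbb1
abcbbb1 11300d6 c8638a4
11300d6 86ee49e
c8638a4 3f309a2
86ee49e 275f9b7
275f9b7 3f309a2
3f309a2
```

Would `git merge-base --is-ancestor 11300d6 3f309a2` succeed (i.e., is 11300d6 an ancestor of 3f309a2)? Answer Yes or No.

Ancestors of 3f309a2: {3f309a2}.
11300d6 is not in that set, so it is not an ancestor of 3f309a2.

No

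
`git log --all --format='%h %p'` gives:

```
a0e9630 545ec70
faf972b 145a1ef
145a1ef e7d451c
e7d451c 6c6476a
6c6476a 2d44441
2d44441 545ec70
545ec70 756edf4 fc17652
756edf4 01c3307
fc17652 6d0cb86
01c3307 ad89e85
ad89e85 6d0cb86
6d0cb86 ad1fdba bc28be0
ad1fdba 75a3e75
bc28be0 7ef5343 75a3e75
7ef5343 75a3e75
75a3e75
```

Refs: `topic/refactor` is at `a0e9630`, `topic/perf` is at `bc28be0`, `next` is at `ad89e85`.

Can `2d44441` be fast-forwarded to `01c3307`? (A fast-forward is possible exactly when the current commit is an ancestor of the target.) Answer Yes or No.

No

A fast-forward from 2d44441 to 01c3307 is possible iff 2d44441 is an ancestor of 01c3307.
Ancestors of 01c3307: {01c3307, 6d0cb86, 75a3e75, 7ef5343, ad1fdba, ad89e85, bc28be0}.
2d44441 is not among them, so fast-forward is not possible.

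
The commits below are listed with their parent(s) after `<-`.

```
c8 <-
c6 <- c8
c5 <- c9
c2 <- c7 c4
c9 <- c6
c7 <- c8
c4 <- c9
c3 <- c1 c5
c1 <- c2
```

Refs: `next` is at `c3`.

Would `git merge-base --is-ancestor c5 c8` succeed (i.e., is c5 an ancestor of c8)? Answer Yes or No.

No

Ancestors of c8: {c8}.
c5 is not in that set, so it is not an ancestor of c8.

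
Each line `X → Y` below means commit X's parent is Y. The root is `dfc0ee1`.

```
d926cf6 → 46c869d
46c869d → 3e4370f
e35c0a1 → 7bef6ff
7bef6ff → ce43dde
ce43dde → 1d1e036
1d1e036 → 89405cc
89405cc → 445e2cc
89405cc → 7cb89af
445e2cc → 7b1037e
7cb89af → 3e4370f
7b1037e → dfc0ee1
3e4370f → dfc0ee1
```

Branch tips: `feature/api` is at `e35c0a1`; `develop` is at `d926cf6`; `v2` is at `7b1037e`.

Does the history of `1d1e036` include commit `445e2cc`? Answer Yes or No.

Yes

Ancestors of 1d1e036 (commits reachable by following parents): {1d1e036, 3e4370f, 445e2cc, 7b1037e, 7cb89af, 89405cc, dfc0ee1}.
445e2cc is in that set, so it is an ancestor of 1d1e036.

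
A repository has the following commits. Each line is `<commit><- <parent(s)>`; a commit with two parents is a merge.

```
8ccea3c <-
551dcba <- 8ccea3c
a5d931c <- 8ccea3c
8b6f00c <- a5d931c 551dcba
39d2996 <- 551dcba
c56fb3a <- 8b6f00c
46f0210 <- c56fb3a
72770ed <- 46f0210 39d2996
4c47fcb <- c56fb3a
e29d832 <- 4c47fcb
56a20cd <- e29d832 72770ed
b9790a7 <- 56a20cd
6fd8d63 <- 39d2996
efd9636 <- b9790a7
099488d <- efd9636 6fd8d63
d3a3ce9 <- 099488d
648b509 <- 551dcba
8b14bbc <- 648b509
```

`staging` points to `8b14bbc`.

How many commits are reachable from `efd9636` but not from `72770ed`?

Reachable from efd9636: {39d2996, 46f0210, 4c47fcb, 551dcba, 56a20cd, 72770ed, 8b6f00c, 8ccea3c, a5d931c, b9790a7, c56fb3a, e29d832, efd9636}.
Reachable from 72770ed: {39d2996, 46f0210, 551dcba, 72770ed, 8b6f00c, 8ccea3c, a5d931c, c56fb3a}.
In efd9636's history but not 72770ed's: {4c47fcb, 56a20cd, b9790a7, e29d832, efd9636} — 5 commits.

5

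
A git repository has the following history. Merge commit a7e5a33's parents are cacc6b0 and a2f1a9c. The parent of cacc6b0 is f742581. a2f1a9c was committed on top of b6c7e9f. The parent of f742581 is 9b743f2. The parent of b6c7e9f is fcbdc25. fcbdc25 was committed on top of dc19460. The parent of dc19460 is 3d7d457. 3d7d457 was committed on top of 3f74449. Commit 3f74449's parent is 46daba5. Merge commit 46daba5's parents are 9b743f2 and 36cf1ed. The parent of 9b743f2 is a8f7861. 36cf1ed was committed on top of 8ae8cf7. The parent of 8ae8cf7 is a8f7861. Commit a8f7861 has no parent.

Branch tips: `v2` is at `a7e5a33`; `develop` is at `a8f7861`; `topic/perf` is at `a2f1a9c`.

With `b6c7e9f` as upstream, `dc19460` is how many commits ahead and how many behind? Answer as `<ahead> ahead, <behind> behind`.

Reachable from dc19460: {36cf1ed, 3d7d457, 3f74449, 46daba5, 8ae8cf7, 9b743f2, a8f7861, dc19460}.
Reachable from b6c7e9f: {36cf1ed, 3d7d457, 3f74449, 46daba5, 8ae8cf7, 9b743f2, a8f7861, b6c7e9f, dc19460, fcbdc25}.
Only in dc19460's history (ahead): {} — 0.
Only in b6c7e9f's history (behind): {b6c7e9f, fcbdc25} — 2.

0 ahead, 2 behind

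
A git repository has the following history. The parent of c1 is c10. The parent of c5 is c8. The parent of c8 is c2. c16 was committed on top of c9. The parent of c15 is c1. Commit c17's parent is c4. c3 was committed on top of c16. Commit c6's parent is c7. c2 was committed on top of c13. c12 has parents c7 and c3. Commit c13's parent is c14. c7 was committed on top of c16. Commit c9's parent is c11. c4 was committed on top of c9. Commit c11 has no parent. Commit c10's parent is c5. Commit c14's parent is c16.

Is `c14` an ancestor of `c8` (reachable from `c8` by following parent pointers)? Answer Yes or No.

Ancestors of c8 (commits reachable by following parents): {c11, c13, c14, c16, c2, c8, c9}.
c14 is in that set, so it is an ancestor of c8.

Yes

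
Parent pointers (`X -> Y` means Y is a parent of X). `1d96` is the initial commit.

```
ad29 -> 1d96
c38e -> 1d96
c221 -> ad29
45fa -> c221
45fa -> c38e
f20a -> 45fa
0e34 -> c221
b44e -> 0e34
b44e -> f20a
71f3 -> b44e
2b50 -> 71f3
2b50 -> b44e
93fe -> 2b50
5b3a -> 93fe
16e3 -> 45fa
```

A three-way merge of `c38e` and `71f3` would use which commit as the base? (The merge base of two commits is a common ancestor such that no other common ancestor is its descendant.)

Ancestors of c38e: {1d96, c38e}.
Ancestors of 71f3: {0e34, 1d96, 45fa, 71f3, ad29, b44e, c221, c38e, f20a}.
Common ancestors: {1d96, c38e}.
Among these, c38e is not an ancestor of any other common ancestor — it is the merge base.

c38e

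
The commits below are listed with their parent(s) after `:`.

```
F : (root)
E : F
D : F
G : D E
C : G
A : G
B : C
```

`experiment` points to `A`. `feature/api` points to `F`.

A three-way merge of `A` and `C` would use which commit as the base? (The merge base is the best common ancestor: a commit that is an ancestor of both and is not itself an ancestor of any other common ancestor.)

Ancestors of A: {A, D, E, F, G}.
Ancestors of C: {C, D, E, F, G}.
Common ancestors: {D, E, F, G}.
Among these, G is not an ancestor of any other common ancestor — it is the merge base.

G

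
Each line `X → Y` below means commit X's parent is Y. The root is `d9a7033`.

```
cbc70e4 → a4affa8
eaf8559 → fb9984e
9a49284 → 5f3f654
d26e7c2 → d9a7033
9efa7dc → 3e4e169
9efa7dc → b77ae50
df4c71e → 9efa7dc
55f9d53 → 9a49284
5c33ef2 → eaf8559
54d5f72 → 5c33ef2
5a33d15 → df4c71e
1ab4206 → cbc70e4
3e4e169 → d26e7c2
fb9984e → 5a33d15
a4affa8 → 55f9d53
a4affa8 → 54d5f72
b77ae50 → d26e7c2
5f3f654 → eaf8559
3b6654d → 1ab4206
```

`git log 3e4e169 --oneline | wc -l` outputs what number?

3

Walking parent pointers from 3e4e169: reachable set = {3e4e169, d26e7c2, d9a7033}.
That is 3 commits.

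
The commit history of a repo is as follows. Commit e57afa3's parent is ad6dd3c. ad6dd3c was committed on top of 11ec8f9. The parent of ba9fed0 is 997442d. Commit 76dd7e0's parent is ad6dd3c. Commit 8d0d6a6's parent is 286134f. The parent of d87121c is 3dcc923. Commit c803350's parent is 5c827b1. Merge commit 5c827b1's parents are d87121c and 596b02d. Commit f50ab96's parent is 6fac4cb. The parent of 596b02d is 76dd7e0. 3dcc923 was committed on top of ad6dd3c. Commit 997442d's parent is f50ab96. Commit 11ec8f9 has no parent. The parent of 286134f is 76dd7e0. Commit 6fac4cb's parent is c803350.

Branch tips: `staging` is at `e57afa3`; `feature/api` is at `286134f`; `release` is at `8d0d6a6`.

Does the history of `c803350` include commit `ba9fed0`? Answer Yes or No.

No

Ancestors of c803350: {11ec8f9, 3dcc923, 596b02d, 5c827b1, 76dd7e0, ad6dd3c, c803350, d87121c}.
ba9fed0 is not in that set, so it is not an ancestor of c803350.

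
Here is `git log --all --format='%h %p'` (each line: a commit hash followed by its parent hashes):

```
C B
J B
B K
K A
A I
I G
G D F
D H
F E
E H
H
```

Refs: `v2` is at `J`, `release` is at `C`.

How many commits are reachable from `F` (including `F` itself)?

Walking parent pointers from F: reachable set = {E, F, H}.
That is 3 commits.

3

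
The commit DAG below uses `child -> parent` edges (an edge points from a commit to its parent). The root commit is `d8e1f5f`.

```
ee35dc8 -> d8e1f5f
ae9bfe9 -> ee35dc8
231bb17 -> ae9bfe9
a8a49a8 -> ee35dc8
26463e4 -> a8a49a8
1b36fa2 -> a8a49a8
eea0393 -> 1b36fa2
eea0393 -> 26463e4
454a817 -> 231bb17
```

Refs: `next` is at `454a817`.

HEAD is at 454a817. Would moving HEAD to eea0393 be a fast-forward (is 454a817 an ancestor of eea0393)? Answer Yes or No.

No

A fast-forward from 454a817 to eea0393 is possible iff 454a817 is an ancestor of eea0393.
Ancestors of eea0393: {1b36fa2, 26463e4, a8a49a8, d8e1f5f, ee35dc8, eea0393}.
454a817 is not among them, so fast-forward is not possible.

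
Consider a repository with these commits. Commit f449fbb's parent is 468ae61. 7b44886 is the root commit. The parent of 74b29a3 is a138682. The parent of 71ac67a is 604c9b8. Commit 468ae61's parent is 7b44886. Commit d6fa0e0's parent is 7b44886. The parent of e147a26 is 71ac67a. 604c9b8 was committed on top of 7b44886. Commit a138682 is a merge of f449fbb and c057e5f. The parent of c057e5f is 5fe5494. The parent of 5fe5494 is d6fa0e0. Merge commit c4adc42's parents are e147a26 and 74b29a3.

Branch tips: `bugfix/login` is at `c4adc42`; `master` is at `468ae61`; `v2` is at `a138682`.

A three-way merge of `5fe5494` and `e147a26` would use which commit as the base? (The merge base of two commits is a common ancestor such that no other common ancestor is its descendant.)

Ancestors of 5fe5494: {5fe5494, 7b44886, d6fa0e0}.
Ancestors of e147a26: {604c9b8, 71ac67a, 7b44886, e147a26}.
Common ancestors: {7b44886}.
The only common ancestor is 7b44886, so it is the merge base.

7b44886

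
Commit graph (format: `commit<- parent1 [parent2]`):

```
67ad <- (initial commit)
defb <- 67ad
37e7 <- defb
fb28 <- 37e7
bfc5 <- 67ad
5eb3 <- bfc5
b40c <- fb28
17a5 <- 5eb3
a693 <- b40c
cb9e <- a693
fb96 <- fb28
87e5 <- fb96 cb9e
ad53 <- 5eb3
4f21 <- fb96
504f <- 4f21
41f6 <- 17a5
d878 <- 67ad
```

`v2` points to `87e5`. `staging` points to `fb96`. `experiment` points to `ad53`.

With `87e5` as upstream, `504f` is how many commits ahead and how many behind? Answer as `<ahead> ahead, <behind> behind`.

2 ahead, 4 behind

Reachable from 504f: {37e7, 4f21, 504f, 67ad, defb, fb28, fb96}.
Reachable from 87e5: {37e7, 67ad, 87e5, a693, b40c, cb9e, defb, fb28, fb96}.
Only in 504f's history (ahead): {4f21, 504f} — 2.
Only in 87e5's history (behind): {87e5, a693, b40c, cb9e} — 4.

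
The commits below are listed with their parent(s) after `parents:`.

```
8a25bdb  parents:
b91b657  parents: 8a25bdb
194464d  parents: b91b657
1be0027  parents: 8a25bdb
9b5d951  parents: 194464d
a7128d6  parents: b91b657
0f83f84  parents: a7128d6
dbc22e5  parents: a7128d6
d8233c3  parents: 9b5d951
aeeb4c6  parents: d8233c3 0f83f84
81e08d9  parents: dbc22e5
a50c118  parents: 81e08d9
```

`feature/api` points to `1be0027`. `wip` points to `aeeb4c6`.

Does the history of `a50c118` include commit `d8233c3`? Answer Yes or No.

No

Ancestors of a50c118: {81e08d9, 8a25bdb, a50c118, a7128d6, b91b657, dbc22e5}.
d8233c3 is not in that set, so it is not an ancestor of a50c118.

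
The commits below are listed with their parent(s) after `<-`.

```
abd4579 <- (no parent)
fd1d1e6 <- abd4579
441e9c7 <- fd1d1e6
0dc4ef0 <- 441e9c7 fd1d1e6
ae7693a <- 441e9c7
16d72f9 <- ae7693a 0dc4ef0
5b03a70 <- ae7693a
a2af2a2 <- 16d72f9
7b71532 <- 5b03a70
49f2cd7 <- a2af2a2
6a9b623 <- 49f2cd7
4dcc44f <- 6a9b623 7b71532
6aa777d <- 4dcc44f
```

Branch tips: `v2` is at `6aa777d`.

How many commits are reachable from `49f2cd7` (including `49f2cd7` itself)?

8

Walking parent pointers from 49f2cd7: reachable set = {0dc4ef0, 16d72f9, 441e9c7, 49f2cd7, a2af2a2, abd4579, ae7693a, fd1d1e6}.
That is 8 commits.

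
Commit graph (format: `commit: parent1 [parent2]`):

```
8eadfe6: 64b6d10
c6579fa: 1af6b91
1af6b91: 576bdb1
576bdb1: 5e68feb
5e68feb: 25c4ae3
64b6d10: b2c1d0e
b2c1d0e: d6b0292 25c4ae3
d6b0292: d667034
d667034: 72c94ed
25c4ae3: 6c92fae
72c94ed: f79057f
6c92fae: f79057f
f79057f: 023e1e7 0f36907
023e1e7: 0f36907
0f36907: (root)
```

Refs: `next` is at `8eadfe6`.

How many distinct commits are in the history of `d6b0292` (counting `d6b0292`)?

6

Walking parent pointers from d6b0292: reachable set = {023e1e7, 0f36907, 72c94ed, d667034, d6b0292, f79057f}.
That is 6 commits.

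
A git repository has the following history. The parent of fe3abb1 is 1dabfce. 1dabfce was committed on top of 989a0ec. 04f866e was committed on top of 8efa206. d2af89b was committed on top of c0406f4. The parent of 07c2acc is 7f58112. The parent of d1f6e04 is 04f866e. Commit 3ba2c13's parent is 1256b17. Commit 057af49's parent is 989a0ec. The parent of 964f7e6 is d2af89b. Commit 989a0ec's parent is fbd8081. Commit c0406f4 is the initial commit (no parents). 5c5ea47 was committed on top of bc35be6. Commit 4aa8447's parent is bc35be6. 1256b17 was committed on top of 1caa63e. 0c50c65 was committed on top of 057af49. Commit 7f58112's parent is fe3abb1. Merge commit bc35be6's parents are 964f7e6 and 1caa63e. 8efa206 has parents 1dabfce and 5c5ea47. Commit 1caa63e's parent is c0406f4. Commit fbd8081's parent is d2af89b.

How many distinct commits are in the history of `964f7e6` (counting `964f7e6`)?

Walking parent pointers from 964f7e6: reachable set = {964f7e6, c0406f4, d2af89b}.
That is 3 commits.

3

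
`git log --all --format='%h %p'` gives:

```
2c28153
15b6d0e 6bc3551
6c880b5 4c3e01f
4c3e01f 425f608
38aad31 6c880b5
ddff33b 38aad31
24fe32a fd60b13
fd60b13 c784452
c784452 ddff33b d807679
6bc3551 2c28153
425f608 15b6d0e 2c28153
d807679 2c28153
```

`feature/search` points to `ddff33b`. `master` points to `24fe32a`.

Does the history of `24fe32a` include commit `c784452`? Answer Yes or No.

Yes

Ancestors of 24fe32a (commits reachable by following parents): {15b6d0e, 24fe32a, 2c28153, 38aad31, 425f608, 4c3e01f, 6bc3551, 6c880b5, c784452, d807679, ddff33b, fd60b13}.
c784452 is in that set, so it is an ancestor of 24fe32a.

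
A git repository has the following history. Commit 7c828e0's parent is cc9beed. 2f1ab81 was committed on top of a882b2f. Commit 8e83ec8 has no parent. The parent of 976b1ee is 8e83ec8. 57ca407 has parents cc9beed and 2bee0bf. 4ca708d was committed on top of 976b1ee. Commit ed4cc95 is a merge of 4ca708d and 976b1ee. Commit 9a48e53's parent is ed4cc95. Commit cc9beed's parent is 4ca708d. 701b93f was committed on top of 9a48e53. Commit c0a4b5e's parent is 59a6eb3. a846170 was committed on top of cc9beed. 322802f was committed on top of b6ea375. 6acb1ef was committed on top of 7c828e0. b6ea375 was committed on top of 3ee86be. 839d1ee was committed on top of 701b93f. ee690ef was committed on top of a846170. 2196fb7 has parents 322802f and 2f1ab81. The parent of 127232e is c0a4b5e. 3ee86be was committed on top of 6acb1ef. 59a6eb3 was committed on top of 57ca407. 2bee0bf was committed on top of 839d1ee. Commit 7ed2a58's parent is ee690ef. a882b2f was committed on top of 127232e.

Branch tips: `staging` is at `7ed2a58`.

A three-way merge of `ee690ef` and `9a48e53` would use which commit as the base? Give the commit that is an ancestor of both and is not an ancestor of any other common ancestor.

4ca708d

Ancestors of ee690ef: {4ca708d, 8e83ec8, 976b1ee, a846170, cc9beed, ee690ef}.
Ancestors of 9a48e53: {4ca708d, 8e83ec8, 976b1ee, 9a48e53, ed4cc95}.
Common ancestors: {4ca708d, 8e83ec8, 976b1ee}.
Among these, 4ca708d is not an ancestor of any other common ancestor — it is the merge base.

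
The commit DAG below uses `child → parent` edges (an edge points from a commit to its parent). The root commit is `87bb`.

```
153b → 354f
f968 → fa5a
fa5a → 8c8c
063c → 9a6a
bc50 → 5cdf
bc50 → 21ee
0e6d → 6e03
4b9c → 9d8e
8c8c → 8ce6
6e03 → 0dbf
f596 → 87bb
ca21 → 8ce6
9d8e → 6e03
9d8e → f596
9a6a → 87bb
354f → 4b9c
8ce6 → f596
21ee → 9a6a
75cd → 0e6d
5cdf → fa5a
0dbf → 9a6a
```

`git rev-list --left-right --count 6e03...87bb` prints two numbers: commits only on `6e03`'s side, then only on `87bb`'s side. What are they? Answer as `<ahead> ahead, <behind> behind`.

3 ahead, 0 behind

Reachable from 6e03: {0dbf, 6e03, 87bb, 9a6a}.
Reachable from 87bb: {87bb}.
Only in 6e03's history (ahead): {0dbf, 6e03, 9a6a} — 3.
Only in 87bb's history (behind): {} — 0.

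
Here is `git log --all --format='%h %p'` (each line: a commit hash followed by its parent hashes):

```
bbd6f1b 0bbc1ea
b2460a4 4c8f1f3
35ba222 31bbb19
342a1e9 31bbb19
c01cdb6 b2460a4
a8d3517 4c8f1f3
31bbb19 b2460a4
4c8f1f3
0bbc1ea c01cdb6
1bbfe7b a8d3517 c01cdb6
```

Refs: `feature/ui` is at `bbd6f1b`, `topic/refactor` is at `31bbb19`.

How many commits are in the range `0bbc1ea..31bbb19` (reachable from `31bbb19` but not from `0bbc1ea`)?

1

Reachable from 31bbb19: {31bbb19, 4c8f1f3, b2460a4}.
Reachable from 0bbc1ea: {0bbc1ea, 4c8f1f3, b2460a4, c01cdb6}.
In 31bbb19's history but not 0bbc1ea's: {31bbb19} — 1 commit.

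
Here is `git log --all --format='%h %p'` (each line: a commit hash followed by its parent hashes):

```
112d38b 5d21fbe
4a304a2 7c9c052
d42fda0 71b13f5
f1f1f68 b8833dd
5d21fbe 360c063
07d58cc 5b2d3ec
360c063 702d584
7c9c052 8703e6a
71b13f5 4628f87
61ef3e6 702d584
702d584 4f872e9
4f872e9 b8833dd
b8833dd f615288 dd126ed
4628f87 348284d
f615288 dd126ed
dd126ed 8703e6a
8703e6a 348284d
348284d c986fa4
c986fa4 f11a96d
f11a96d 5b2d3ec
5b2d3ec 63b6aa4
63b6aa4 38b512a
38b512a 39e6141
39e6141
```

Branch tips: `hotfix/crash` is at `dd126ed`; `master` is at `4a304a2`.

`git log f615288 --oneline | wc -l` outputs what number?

Walking parent pointers from f615288: reachable set = {348284d, 38b512a, 39e6141, 5b2d3ec, 63b6aa4, 8703e6a, c986fa4, dd126ed, f11a96d, f615288}.
That is 10 commits.

10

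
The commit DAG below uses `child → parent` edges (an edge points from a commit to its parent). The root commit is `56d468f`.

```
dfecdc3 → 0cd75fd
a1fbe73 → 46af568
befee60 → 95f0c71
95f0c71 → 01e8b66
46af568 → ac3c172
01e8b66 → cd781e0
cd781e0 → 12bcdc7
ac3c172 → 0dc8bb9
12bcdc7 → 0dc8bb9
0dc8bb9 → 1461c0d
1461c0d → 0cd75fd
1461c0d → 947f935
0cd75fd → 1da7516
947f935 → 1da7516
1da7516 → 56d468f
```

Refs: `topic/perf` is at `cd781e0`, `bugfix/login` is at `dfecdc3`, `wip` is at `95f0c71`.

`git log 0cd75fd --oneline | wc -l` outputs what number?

Walking parent pointers from 0cd75fd: reachable set = {0cd75fd, 1da7516, 56d468f}.
That is 3 commits.

3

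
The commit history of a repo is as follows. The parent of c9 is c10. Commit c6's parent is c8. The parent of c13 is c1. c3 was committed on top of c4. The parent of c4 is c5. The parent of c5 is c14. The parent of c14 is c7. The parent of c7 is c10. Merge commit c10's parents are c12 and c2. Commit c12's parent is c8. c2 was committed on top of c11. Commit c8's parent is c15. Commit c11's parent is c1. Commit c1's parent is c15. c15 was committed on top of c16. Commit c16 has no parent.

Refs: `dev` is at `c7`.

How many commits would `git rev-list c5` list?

Walking parent pointers from c5: reachable set = {c1, c10, c11, c12, c14, c15, c16, c2, c5, c7, c8}.
That is 11 commits.

11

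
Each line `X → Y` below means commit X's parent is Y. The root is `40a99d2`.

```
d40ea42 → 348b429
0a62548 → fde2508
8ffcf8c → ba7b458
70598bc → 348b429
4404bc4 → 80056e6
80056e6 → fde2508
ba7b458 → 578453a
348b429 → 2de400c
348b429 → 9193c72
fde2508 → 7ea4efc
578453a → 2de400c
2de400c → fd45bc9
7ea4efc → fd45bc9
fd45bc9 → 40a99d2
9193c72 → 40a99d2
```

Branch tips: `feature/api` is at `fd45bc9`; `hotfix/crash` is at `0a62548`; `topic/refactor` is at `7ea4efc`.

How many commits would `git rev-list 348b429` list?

Walking parent pointers from 348b429: reachable set = {2de400c, 348b429, 40a99d2, 9193c72, fd45bc9}.
That is 5 commits.

5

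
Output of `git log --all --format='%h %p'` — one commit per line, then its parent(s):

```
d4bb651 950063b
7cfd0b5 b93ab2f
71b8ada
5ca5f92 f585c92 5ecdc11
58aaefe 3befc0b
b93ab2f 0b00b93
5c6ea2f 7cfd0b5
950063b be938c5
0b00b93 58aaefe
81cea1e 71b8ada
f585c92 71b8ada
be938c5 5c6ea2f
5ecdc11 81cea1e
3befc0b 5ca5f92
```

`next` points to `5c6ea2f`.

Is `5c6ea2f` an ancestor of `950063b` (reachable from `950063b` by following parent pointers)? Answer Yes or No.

Ancestors of 950063b (commits reachable by following parents): {0b00b93, 3befc0b, 58aaefe, 5c6ea2f, 5ca5f92, 5ecdc11, 71b8ada, 7cfd0b5, 81cea1e, 950063b, b93ab2f, be938c5, f585c92}.
5c6ea2f is in that set, so it is an ancestor of 950063b.

Yes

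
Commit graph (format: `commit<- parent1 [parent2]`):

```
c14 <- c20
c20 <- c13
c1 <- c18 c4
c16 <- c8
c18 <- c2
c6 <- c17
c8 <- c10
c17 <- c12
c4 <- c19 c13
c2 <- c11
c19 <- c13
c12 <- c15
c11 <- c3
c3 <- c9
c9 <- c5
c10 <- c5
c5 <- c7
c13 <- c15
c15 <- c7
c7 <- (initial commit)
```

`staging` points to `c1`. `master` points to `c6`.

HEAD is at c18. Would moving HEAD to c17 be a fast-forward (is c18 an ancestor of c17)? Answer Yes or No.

A fast-forward from c18 to c17 is possible iff c18 is an ancestor of c17.
Ancestors of c17: {c12, c15, c17, c7}.
c18 is not among them, so fast-forward is not possible.

No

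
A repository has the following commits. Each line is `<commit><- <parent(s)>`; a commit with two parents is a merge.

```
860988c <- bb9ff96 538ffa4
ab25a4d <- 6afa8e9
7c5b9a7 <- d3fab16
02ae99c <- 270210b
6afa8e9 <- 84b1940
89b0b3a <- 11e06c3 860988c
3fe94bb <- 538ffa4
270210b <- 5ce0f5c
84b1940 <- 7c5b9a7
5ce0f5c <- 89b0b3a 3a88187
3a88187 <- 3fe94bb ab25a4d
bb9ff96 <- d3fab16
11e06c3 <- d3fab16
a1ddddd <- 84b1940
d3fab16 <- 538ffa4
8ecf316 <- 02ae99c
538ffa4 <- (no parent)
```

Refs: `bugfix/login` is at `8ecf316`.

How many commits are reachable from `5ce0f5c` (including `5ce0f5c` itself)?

13

Walking parent pointers from 5ce0f5c: reachable set = {11e06c3, 3a88187, 3fe94bb, 538ffa4, 5ce0f5c, 6afa8e9, 7c5b9a7, 84b1940, 860988c, 89b0b3a, ab25a4d, bb9ff96, d3fab16}.
That is 13 commits.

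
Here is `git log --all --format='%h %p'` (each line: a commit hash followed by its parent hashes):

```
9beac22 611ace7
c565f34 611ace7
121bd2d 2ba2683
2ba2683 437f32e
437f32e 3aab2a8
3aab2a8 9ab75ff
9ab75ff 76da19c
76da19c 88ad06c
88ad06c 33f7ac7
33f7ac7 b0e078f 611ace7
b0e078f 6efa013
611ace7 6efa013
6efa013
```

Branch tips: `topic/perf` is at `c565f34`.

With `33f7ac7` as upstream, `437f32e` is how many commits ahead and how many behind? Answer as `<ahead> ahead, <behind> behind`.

5 ahead, 0 behind

Reachable from 437f32e: {33f7ac7, 3aab2a8, 437f32e, 611ace7, 6efa013, 76da19c, 88ad06c, 9ab75ff, b0e078f}.
Reachable from 33f7ac7: {33f7ac7, 611ace7, 6efa013, b0e078f}.
Only in 437f32e's history (ahead): {3aab2a8, 437f32e, 76da19c, 88ad06c, 9ab75ff} — 5.
Only in 33f7ac7's history (behind): {} — 0.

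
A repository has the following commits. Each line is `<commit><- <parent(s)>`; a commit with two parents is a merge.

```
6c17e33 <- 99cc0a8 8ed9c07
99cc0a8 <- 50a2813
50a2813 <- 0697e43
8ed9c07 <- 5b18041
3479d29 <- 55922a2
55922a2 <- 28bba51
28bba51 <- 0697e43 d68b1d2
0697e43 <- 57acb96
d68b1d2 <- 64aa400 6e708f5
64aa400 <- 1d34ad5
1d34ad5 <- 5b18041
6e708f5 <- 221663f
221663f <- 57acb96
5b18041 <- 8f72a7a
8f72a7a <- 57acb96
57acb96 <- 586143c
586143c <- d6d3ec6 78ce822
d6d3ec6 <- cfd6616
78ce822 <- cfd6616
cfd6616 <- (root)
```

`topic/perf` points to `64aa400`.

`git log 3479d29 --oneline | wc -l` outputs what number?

16

Walking parent pointers from 3479d29: reachable set = {0697e43, 1d34ad5, 221663f, 28bba51, 3479d29, 55922a2, 57acb96, 586143c, 5b18041, 64aa400, 6e708f5, 78ce822, 8f72a7a, cfd6616, d68b1d2, d6d3ec6}.
That is 16 commits.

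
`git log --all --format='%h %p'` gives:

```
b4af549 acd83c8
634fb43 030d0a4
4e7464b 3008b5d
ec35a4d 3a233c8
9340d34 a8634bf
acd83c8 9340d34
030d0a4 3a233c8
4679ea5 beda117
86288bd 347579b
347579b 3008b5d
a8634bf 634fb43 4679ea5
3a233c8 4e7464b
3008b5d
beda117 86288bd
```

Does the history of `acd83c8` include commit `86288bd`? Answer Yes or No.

Ancestors of acd83c8 (commits reachable by following parents): {030d0a4, 3008b5d, 347579b, 3a233c8, 4679ea5, 4e7464b, 634fb43, 86288bd, 9340d34, a8634bf, acd83c8, beda117}.
86288bd is in that set, so it is an ancestor of acd83c8.

Yes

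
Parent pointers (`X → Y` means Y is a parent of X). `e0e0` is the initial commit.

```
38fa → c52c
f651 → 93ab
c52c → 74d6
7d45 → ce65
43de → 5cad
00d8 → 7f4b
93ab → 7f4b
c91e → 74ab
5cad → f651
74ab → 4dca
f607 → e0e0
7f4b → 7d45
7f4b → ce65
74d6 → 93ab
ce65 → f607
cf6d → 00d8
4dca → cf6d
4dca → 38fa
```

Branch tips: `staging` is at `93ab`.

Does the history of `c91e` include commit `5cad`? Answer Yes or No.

Ancestors of c91e: {00d8, 38fa, 4dca, 74ab, 74d6, 7d45, 7f4b, 93ab, c52c, c91e, ce65, cf6d, e0e0, f607}.
5cad is not in that set, so it is not an ancestor of c91e.

No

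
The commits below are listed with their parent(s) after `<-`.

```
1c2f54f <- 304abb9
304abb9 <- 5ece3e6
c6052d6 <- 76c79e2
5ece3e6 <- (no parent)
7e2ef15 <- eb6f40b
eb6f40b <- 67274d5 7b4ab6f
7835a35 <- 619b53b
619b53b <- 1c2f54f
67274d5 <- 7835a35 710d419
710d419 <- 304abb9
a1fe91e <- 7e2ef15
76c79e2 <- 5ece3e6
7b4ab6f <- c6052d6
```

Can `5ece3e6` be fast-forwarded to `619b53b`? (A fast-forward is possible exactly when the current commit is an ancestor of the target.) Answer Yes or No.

A fast-forward from 5ece3e6 to 619b53b is possible iff 5ece3e6 is an ancestor of 619b53b.
Ancestors of 619b53b: {1c2f54f, 304abb9, 5ece3e6, 619b53b}.
5ece3e6 is among them, so fast-forward is possible.

Yes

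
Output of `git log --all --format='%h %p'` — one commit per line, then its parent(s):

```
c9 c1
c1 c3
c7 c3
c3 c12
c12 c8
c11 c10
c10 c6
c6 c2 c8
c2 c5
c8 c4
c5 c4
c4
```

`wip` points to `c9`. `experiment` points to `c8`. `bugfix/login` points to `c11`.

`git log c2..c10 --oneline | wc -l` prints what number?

3

Reachable from c10: {c10, c2, c4, c5, c6, c8}.
Reachable from c2: {c2, c4, c5}.
In c10's history but not c2's: {c10, c6, c8} — 3 commits.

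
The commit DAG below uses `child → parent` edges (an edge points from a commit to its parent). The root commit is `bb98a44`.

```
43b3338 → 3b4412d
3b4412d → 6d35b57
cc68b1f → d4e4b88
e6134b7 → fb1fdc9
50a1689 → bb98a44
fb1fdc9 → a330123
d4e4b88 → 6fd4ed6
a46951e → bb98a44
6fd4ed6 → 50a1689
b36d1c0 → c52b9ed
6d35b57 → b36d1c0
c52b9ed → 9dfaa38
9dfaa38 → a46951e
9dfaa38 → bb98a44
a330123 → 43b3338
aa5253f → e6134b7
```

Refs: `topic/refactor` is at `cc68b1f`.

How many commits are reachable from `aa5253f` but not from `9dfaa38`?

9

Reachable from aa5253f: {3b4412d, 43b3338, 6d35b57, 9dfaa38, a330123, a46951e, aa5253f, b36d1c0, bb98a44, c52b9ed, e6134b7, fb1fdc9}.
Reachable from 9dfaa38: {9dfaa38, a46951e, bb98a44}.
In aa5253f's history but not 9dfaa38's: {3b4412d, 43b3338, 6d35b57, a330123, aa5253f, b36d1c0, c52b9ed, e6134b7, fb1fdc9} — 9 commits.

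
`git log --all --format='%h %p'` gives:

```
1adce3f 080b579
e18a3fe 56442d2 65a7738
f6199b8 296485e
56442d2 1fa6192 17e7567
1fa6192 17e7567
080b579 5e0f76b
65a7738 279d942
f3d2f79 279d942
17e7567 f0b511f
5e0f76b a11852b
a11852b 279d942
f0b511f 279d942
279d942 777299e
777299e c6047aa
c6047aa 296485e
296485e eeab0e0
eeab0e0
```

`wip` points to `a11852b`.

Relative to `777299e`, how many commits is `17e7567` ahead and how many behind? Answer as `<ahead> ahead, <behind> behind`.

Reachable from 17e7567: {17e7567, 279d942, 296485e, 777299e, c6047aa, eeab0e0, f0b511f}.
Reachable from 777299e: {296485e, 777299e, c6047aa, eeab0e0}.
Only in 17e7567's history (ahead): {17e7567, 279d942, f0b511f} — 3.
Only in 777299e's history (behind): {} — 0.

3 ahead, 0 behind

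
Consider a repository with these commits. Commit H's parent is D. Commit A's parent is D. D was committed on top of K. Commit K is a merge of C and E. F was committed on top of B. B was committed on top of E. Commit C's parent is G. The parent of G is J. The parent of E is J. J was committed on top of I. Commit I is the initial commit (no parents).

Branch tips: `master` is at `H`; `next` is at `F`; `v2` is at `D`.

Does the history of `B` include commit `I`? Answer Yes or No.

Ancestors of B (commits reachable by following parents): {B, E, I, J}.
I is in that set, so it is an ancestor of B.

Yes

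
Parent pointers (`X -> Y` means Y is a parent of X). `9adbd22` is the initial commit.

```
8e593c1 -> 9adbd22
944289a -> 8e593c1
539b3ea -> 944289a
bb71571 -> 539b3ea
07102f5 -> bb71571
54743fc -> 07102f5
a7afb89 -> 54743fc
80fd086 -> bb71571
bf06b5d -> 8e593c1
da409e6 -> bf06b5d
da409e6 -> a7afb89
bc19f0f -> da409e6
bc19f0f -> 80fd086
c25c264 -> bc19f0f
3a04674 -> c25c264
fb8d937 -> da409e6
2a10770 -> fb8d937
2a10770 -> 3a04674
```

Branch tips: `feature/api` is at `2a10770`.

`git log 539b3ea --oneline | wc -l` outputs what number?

Walking parent pointers from 539b3ea: reachable set = {539b3ea, 8e593c1, 944289a, 9adbd22}.
That is 4 commits.

4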